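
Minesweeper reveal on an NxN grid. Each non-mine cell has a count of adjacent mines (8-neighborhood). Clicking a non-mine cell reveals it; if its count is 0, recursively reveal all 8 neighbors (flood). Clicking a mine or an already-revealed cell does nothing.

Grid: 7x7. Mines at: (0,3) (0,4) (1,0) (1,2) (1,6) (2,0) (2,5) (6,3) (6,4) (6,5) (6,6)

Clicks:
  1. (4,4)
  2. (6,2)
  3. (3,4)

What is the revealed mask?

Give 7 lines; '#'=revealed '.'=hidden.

Answer: .......
.......
.####..
#######
#######
#######
###....

Derivation:
Click 1 (4,4) count=0: revealed 28 new [(2,1) (2,2) (2,3) (2,4) (3,0) (3,1) (3,2) (3,3) (3,4) (3,5) (3,6) (4,0) (4,1) (4,2) (4,3) (4,4) (4,5) (4,6) (5,0) (5,1) (5,2) (5,3) (5,4) (5,5) (5,6) (6,0) (6,1) (6,2)] -> total=28
Click 2 (6,2) count=1: revealed 0 new [(none)] -> total=28
Click 3 (3,4) count=1: revealed 0 new [(none)] -> total=28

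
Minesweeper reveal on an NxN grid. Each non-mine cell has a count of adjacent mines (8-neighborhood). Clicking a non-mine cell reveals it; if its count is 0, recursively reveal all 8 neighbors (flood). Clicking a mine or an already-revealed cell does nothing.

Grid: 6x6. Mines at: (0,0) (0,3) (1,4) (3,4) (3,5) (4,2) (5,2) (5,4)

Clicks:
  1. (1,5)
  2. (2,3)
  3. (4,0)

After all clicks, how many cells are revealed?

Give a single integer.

Click 1 (1,5) count=1: revealed 1 new [(1,5)] -> total=1
Click 2 (2,3) count=2: revealed 1 new [(2,3)] -> total=2
Click 3 (4,0) count=0: revealed 15 new [(1,0) (1,1) (1,2) (1,3) (2,0) (2,1) (2,2) (3,0) (3,1) (3,2) (3,3) (4,0) (4,1) (5,0) (5,1)] -> total=17

Answer: 17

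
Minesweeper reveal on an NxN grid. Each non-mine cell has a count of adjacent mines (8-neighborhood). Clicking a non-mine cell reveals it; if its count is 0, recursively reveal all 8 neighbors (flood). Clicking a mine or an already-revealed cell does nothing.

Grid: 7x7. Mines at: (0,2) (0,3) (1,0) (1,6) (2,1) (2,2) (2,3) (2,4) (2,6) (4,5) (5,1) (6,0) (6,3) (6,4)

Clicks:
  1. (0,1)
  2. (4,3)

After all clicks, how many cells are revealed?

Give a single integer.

Answer: 10

Derivation:
Click 1 (0,1) count=2: revealed 1 new [(0,1)] -> total=1
Click 2 (4,3) count=0: revealed 9 new [(3,2) (3,3) (3,4) (4,2) (4,3) (4,4) (5,2) (5,3) (5,4)] -> total=10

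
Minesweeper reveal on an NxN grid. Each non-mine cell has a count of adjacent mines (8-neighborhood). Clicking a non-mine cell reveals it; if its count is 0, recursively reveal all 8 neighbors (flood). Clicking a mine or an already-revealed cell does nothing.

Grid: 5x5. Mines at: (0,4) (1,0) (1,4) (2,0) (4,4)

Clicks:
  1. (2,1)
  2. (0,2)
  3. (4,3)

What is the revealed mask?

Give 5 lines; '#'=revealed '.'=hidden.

Answer: .###.
.###.
.###.
####.
####.

Derivation:
Click 1 (2,1) count=2: revealed 1 new [(2,1)] -> total=1
Click 2 (0,2) count=0: revealed 16 new [(0,1) (0,2) (0,3) (1,1) (1,2) (1,3) (2,2) (2,3) (3,0) (3,1) (3,2) (3,3) (4,0) (4,1) (4,2) (4,3)] -> total=17
Click 3 (4,3) count=1: revealed 0 new [(none)] -> total=17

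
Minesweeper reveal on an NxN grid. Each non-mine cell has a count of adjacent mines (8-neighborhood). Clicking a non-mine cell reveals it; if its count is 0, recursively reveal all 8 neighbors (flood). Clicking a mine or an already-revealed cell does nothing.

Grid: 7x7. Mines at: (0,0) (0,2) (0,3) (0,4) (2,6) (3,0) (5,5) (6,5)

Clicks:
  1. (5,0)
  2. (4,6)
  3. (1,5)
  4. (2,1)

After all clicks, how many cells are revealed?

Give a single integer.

Click 1 (5,0) count=0: revealed 31 new [(1,1) (1,2) (1,3) (1,4) (1,5) (2,1) (2,2) (2,3) (2,4) (2,5) (3,1) (3,2) (3,3) (3,4) (3,5) (4,0) (4,1) (4,2) (4,3) (4,4) (4,5) (5,0) (5,1) (5,2) (5,3) (5,4) (6,0) (6,1) (6,2) (6,3) (6,4)] -> total=31
Click 2 (4,6) count=1: revealed 1 new [(4,6)] -> total=32
Click 3 (1,5) count=2: revealed 0 new [(none)] -> total=32
Click 4 (2,1) count=1: revealed 0 new [(none)] -> total=32

Answer: 32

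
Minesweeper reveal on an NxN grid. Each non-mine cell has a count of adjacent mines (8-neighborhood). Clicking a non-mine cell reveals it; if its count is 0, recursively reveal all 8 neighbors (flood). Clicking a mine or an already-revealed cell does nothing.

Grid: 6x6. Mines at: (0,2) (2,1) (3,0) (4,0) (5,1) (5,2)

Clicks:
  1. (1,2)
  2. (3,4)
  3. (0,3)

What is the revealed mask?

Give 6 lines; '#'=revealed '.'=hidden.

Answer: ...###
..####
..####
..####
..####
...###

Derivation:
Click 1 (1,2) count=2: revealed 1 new [(1,2)] -> total=1
Click 2 (3,4) count=0: revealed 21 new [(0,3) (0,4) (0,5) (1,3) (1,4) (1,5) (2,2) (2,3) (2,4) (2,5) (3,2) (3,3) (3,4) (3,5) (4,2) (4,3) (4,4) (4,5) (5,3) (5,4) (5,5)] -> total=22
Click 3 (0,3) count=1: revealed 0 new [(none)] -> total=22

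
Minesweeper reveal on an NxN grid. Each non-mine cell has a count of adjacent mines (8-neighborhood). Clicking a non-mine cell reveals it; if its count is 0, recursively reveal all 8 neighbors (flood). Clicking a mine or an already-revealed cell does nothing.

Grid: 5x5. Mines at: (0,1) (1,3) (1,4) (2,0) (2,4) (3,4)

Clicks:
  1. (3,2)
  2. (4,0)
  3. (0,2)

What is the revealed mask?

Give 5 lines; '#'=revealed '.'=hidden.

Click 1 (3,2) count=0: revealed 11 new [(2,1) (2,2) (2,3) (3,0) (3,1) (3,2) (3,3) (4,0) (4,1) (4,2) (4,3)] -> total=11
Click 2 (4,0) count=0: revealed 0 new [(none)] -> total=11
Click 3 (0,2) count=2: revealed 1 new [(0,2)] -> total=12

Answer: ..#..
.....
.###.
####.
####.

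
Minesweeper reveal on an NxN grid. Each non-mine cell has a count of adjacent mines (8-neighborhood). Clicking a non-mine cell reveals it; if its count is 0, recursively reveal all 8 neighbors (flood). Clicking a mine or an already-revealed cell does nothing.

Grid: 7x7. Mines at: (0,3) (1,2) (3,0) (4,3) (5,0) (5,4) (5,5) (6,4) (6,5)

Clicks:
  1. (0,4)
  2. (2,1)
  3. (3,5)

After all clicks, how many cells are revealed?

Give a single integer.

Click 1 (0,4) count=1: revealed 1 new [(0,4)] -> total=1
Click 2 (2,1) count=2: revealed 1 new [(2,1)] -> total=2
Click 3 (3,5) count=0: revealed 17 new [(0,5) (0,6) (1,3) (1,4) (1,5) (1,6) (2,3) (2,4) (2,5) (2,6) (3,3) (3,4) (3,5) (3,6) (4,4) (4,5) (4,6)] -> total=19

Answer: 19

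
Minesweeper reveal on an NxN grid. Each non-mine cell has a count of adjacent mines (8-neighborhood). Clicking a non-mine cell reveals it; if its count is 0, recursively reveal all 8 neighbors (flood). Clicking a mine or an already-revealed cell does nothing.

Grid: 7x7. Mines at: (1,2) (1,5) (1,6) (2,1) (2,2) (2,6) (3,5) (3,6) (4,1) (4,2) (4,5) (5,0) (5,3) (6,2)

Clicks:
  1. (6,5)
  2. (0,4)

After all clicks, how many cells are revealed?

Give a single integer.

Click 1 (6,5) count=0: revealed 6 new [(5,4) (5,5) (5,6) (6,4) (6,5) (6,6)] -> total=6
Click 2 (0,4) count=1: revealed 1 new [(0,4)] -> total=7

Answer: 7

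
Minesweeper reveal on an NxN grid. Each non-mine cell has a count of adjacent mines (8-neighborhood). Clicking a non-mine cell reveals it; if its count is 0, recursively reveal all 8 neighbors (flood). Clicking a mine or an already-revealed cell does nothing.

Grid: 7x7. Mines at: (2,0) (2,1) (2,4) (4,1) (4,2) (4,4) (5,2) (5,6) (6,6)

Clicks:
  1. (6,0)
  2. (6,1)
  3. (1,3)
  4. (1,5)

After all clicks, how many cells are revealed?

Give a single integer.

Click 1 (6,0) count=0: revealed 4 new [(5,0) (5,1) (6,0) (6,1)] -> total=4
Click 2 (6,1) count=1: revealed 0 new [(none)] -> total=4
Click 3 (1,3) count=1: revealed 1 new [(1,3)] -> total=5
Click 4 (1,5) count=1: revealed 1 new [(1,5)] -> total=6

Answer: 6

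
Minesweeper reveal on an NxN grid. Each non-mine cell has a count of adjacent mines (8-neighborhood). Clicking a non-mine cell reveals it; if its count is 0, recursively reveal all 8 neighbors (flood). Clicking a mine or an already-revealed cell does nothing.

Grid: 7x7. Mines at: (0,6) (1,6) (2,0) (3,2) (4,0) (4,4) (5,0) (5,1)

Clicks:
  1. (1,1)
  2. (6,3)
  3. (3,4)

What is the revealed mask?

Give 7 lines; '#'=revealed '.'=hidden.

Click 1 (1,1) count=1: revealed 1 new [(1,1)] -> total=1
Click 2 (6,3) count=0: revealed 16 new [(2,5) (2,6) (3,5) (3,6) (4,5) (4,6) (5,2) (5,3) (5,4) (5,5) (5,6) (6,2) (6,3) (6,4) (6,5) (6,6)] -> total=17
Click 3 (3,4) count=1: revealed 1 new [(3,4)] -> total=18

Answer: .......
.#.....
.....##
....###
.....##
..#####
..#####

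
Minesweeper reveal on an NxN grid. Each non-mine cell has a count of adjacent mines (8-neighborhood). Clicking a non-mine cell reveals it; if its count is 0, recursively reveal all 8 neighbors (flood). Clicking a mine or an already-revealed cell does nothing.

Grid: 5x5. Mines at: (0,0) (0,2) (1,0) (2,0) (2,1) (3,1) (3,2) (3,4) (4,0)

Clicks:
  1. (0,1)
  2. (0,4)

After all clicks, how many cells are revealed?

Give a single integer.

Answer: 7

Derivation:
Click 1 (0,1) count=3: revealed 1 new [(0,1)] -> total=1
Click 2 (0,4) count=0: revealed 6 new [(0,3) (0,4) (1,3) (1,4) (2,3) (2,4)] -> total=7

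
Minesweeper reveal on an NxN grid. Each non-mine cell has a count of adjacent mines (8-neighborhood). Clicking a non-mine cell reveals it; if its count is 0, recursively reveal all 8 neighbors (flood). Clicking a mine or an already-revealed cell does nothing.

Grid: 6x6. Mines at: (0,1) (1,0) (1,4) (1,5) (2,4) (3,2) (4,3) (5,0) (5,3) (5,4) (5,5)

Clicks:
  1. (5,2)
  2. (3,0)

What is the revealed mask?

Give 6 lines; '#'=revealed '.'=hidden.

Click 1 (5,2) count=2: revealed 1 new [(5,2)] -> total=1
Click 2 (3,0) count=0: revealed 6 new [(2,0) (2,1) (3,0) (3,1) (4,0) (4,1)] -> total=7

Answer: ......
......
##....
##....
##....
..#...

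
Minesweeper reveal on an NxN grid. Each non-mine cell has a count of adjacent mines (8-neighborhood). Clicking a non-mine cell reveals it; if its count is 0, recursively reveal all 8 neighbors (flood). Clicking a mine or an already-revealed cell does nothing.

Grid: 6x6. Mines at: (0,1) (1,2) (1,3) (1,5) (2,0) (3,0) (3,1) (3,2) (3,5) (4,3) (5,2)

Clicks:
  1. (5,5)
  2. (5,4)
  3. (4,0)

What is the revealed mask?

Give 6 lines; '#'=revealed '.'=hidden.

Click 1 (5,5) count=0: revealed 4 new [(4,4) (4,5) (5,4) (5,5)] -> total=4
Click 2 (5,4) count=1: revealed 0 new [(none)] -> total=4
Click 3 (4,0) count=2: revealed 1 new [(4,0)] -> total=5

Answer: ......
......
......
......
#...##
....##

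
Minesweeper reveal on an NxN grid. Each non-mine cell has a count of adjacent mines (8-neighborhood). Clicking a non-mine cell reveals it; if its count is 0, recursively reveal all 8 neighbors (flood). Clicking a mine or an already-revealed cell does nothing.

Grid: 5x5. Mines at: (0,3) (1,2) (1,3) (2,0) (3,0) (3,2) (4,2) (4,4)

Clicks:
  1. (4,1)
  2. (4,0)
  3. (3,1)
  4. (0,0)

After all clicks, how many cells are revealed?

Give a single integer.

Click 1 (4,1) count=3: revealed 1 new [(4,1)] -> total=1
Click 2 (4,0) count=1: revealed 1 new [(4,0)] -> total=2
Click 3 (3,1) count=4: revealed 1 new [(3,1)] -> total=3
Click 4 (0,0) count=0: revealed 4 new [(0,0) (0,1) (1,0) (1,1)] -> total=7

Answer: 7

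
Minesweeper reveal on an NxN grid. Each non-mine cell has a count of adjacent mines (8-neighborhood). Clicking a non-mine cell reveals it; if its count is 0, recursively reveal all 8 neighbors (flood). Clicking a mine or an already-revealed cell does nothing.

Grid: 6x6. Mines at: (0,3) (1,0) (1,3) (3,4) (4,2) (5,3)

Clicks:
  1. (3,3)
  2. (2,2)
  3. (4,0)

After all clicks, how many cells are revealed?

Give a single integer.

Answer: 10

Derivation:
Click 1 (3,3) count=2: revealed 1 new [(3,3)] -> total=1
Click 2 (2,2) count=1: revealed 1 new [(2,2)] -> total=2
Click 3 (4,0) count=0: revealed 8 new [(2,0) (2,1) (3,0) (3,1) (4,0) (4,1) (5,0) (5,1)] -> total=10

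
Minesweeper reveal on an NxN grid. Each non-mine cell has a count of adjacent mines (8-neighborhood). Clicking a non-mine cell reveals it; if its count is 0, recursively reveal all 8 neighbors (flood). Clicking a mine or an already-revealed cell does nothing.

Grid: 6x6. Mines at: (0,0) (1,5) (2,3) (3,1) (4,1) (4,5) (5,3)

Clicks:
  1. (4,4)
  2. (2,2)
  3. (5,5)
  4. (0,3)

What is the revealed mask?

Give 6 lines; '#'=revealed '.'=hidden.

Click 1 (4,4) count=2: revealed 1 new [(4,4)] -> total=1
Click 2 (2,2) count=2: revealed 1 new [(2,2)] -> total=2
Click 3 (5,5) count=1: revealed 1 new [(5,5)] -> total=3
Click 4 (0,3) count=0: revealed 8 new [(0,1) (0,2) (0,3) (0,4) (1,1) (1,2) (1,3) (1,4)] -> total=11

Answer: .####.
.####.
..#...
......
....#.
.....#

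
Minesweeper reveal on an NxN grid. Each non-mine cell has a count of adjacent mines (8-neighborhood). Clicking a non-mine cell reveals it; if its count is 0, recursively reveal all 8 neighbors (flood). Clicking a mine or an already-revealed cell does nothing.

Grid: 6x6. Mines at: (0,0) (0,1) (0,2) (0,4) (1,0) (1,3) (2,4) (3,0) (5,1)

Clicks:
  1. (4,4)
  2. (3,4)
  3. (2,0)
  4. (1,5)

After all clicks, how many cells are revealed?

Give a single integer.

Click 1 (4,4) count=0: revealed 17 new [(2,1) (2,2) (2,3) (3,1) (3,2) (3,3) (3,4) (3,5) (4,1) (4,2) (4,3) (4,4) (4,5) (5,2) (5,3) (5,4) (5,5)] -> total=17
Click 2 (3,4) count=1: revealed 0 new [(none)] -> total=17
Click 3 (2,0) count=2: revealed 1 new [(2,0)] -> total=18
Click 4 (1,5) count=2: revealed 1 new [(1,5)] -> total=19

Answer: 19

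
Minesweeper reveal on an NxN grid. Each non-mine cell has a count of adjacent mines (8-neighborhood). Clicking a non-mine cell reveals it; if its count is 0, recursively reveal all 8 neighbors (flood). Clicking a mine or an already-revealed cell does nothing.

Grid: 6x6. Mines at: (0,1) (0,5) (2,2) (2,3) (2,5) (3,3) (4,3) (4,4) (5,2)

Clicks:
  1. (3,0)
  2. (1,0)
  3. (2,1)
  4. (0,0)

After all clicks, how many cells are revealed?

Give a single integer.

Click 1 (3,0) count=0: revealed 10 new [(1,0) (1,1) (2,0) (2,1) (3,0) (3,1) (4,0) (4,1) (5,0) (5,1)] -> total=10
Click 2 (1,0) count=1: revealed 0 new [(none)] -> total=10
Click 3 (2,1) count=1: revealed 0 new [(none)] -> total=10
Click 4 (0,0) count=1: revealed 1 new [(0,0)] -> total=11

Answer: 11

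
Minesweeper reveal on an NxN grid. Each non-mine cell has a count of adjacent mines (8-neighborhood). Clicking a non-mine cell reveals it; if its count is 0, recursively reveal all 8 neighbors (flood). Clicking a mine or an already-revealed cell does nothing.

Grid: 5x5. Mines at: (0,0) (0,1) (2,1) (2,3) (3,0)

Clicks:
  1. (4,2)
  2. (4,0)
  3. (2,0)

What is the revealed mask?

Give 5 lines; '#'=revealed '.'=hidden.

Answer: .....
.....
#....
.####
#####

Derivation:
Click 1 (4,2) count=0: revealed 8 new [(3,1) (3,2) (3,3) (3,4) (4,1) (4,2) (4,3) (4,4)] -> total=8
Click 2 (4,0) count=1: revealed 1 new [(4,0)] -> total=9
Click 3 (2,0) count=2: revealed 1 new [(2,0)] -> total=10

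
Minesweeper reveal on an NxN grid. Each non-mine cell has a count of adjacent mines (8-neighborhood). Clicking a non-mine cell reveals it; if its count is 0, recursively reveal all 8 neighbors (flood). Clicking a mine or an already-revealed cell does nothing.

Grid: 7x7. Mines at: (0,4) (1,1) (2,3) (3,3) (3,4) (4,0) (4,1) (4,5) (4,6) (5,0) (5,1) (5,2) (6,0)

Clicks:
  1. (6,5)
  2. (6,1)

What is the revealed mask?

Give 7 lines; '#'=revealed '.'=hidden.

Click 1 (6,5) count=0: revealed 8 new [(5,3) (5,4) (5,5) (5,6) (6,3) (6,4) (6,5) (6,6)] -> total=8
Click 2 (6,1) count=4: revealed 1 new [(6,1)] -> total=9

Answer: .......
.......
.......
.......
.......
...####
.#.####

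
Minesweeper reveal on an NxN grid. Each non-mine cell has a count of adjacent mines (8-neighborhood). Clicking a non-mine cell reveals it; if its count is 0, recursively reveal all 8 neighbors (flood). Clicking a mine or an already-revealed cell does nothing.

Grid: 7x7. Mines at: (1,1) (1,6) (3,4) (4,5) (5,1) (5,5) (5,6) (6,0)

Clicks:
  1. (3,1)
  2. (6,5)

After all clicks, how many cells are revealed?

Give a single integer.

Click 1 (3,1) count=0: revealed 12 new [(2,0) (2,1) (2,2) (2,3) (3,0) (3,1) (3,2) (3,3) (4,0) (4,1) (4,2) (4,3)] -> total=12
Click 2 (6,5) count=2: revealed 1 new [(6,5)] -> total=13

Answer: 13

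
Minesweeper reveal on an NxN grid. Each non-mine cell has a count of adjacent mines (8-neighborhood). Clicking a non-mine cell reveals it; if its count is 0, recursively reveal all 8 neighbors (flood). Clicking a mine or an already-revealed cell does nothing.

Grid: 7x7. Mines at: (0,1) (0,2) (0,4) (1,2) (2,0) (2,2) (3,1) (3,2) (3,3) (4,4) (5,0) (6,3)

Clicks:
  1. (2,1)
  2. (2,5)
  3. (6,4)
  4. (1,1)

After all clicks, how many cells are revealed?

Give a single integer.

Answer: 21

Derivation:
Click 1 (2,1) count=5: revealed 1 new [(2,1)] -> total=1
Click 2 (2,5) count=0: revealed 19 new [(0,5) (0,6) (1,4) (1,5) (1,6) (2,4) (2,5) (2,6) (3,4) (3,5) (3,6) (4,5) (4,6) (5,4) (5,5) (5,6) (6,4) (6,5) (6,6)] -> total=20
Click 3 (6,4) count=1: revealed 0 new [(none)] -> total=20
Click 4 (1,1) count=5: revealed 1 new [(1,1)] -> total=21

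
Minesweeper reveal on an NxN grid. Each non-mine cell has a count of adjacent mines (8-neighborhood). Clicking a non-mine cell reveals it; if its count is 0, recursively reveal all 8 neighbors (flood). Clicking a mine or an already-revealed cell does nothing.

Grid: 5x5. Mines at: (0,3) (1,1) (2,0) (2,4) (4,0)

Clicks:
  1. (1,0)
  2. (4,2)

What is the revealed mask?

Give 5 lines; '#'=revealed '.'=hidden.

Answer: .....
#....
.###.
.####
.####

Derivation:
Click 1 (1,0) count=2: revealed 1 new [(1,0)] -> total=1
Click 2 (4,2) count=0: revealed 11 new [(2,1) (2,2) (2,3) (3,1) (3,2) (3,3) (3,4) (4,1) (4,2) (4,3) (4,4)] -> total=12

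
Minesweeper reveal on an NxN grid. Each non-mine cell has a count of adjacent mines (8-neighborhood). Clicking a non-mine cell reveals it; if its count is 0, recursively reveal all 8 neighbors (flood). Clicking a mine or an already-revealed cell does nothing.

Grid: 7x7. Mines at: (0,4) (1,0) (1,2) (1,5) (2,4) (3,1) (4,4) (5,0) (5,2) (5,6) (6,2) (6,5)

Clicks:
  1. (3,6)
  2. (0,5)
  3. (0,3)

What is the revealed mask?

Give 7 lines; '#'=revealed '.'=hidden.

Click 1 (3,6) count=0: revealed 6 new [(2,5) (2,6) (3,5) (3,6) (4,5) (4,6)] -> total=6
Click 2 (0,5) count=2: revealed 1 new [(0,5)] -> total=7
Click 3 (0,3) count=2: revealed 1 new [(0,3)] -> total=8

Answer: ...#.#.
.......
.....##
.....##
.....##
.......
.......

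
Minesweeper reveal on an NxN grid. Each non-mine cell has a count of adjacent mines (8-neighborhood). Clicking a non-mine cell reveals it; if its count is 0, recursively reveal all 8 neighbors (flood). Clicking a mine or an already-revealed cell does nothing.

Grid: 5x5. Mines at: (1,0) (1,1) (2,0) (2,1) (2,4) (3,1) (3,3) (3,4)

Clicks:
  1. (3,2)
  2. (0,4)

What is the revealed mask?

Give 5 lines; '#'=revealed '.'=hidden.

Click 1 (3,2) count=3: revealed 1 new [(3,2)] -> total=1
Click 2 (0,4) count=0: revealed 6 new [(0,2) (0,3) (0,4) (1,2) (1,3) (1,4)] -> total=7

Answer: ..###
..###
.....
..#..
.....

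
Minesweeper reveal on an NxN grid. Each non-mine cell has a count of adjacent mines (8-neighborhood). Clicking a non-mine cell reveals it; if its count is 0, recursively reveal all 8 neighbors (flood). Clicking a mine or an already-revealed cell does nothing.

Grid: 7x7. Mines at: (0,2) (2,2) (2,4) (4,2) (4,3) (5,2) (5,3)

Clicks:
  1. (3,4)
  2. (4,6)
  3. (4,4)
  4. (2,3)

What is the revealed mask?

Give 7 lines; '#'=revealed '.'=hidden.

Answer: ...####
...####
...#.##
....###
....###
....###
....###

Derivation:
Click 1 (3,4) count=2: revealed 1 new [(3,4)] -> total=1
Click 2 (4,6) count=0: revealed 21 new [(0,3) (0,4) (0,5) (0,6) (1,3) (1,4) (1,5) (1,6) (2,5) (2,6) (3,5) (3,6) (4,4) (4,5) (4,6) (5,4) (5,5) (5,6) (6,4) (6,5) (6,6)] -> total=22
Click 3 (4,4) count=2: revealed 0 new [(none)] -> total=22
Click 4 (2,3) count=2: revealed 1 new [(2,3)] -> total=23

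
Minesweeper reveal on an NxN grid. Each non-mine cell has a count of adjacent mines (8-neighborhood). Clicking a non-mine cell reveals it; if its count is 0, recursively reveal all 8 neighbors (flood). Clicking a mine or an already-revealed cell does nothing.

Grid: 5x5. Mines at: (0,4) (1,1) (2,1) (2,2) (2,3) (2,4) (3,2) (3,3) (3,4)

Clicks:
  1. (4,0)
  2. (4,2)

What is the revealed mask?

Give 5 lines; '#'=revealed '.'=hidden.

Answer: .....
.....
.....
##...
###..

Derivation:
Click 1 (4,0) count=0: revealed 4 new [(3,0) (3,1) (4,0) (4,1)] -> total=4
Click 2 (4,2) count=2: revealed 1 new [(4,2)] -> total=5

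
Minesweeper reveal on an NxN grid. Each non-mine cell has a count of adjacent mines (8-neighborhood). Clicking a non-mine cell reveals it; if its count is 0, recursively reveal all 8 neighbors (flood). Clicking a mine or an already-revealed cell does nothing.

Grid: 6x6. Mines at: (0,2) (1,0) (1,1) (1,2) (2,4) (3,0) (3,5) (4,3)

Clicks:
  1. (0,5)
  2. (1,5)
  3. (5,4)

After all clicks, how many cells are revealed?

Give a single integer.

Click 1 (0,5) count=0: revealed 6 new [(0,3) (0,4) (0,5) (1,3) (1,4) (1,5)] -> total=6
Click 2 (1,5) count=1: revealed 0 new [(none)] -> total=6
Click 3 (5,4) count=1: revealed 1 new [(5,4)] -> total=7

Answer: 7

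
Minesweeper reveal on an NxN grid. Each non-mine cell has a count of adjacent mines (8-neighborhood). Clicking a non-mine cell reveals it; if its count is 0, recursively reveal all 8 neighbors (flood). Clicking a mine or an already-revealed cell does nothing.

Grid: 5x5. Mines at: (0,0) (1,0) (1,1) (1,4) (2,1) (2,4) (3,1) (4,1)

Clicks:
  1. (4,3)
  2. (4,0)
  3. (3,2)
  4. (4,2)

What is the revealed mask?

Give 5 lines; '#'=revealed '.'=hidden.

Answer: .....
.....
.....
..###
#.###

Derivation:
Click 1 (4,3) count=0: revealed 6 new [(3,2) (3,3) (3,4) (4,2) (4,3) (4,4)] -> total=6
Click 2 (4,0) count=2: revealed 1 new [(4,0)] -> total=7
Click 3 (3,2) count=3: revealed 0 new [(none)] -> total=7
Click 4 (4,2) count=2: revealed 0 new [(none)] -> total=7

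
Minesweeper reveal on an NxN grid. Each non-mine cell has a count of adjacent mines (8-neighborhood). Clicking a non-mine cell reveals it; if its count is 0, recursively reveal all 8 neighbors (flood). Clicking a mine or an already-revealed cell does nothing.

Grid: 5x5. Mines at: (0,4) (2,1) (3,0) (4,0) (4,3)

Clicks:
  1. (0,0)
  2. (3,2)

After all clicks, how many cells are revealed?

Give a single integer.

Answer: 9

Derivation:
Click 1 (0,0) count=0: revealed 8 new [(0,0) (0,1) (0,2) (0,3) (1,0) (1,1) (1,2) (1,3)] -> total=8
Click 2 (3,2) count=2: revealed 1 new [(3,2)] -> total=9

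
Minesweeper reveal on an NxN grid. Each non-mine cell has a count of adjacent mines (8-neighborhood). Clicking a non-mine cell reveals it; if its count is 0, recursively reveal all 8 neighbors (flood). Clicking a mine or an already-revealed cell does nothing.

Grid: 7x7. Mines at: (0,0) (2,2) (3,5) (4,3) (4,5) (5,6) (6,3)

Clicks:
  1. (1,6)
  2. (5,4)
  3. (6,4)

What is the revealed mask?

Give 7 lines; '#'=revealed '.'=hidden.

Click 1 (1,6) count=0: revealed 16 new [(0,1) (0,2) (0,3) (0,4) (0,5) (0,6) (1,1) (1,2) (1,3) (1,4) (1,5) (1,6) (2,3) (2,4) (2,5) (2,6)] -> total=16
Click 2 (5,4) count=3: revealed 1 new [(5,4)] -> total=17
Click 3 (6,4) count=1: revealed 1 new [(6,4)] -> total=18

Answer: .######
.######
...####
.......
.......
....#..
....#..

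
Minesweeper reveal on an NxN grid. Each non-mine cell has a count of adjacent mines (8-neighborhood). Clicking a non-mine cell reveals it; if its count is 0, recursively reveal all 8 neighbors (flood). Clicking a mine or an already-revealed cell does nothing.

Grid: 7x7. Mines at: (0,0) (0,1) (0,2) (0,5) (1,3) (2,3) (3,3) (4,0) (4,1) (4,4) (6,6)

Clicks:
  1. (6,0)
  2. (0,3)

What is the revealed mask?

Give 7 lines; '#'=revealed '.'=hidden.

Answer: ...#...
.......
.......
.......
.......
######.
######.

Derivation:
Click 1 (6,0) count=0: revealed 12 new [(5,0) (5,1) (5,2) (5,3) (5,4) (5,5) (6,0) (6,1) (6,2) (6,3) (6,4) (6,5)] -> total=12
Click 2 (0,3) count=2: revealed 1 new [(0,3)] -> total=13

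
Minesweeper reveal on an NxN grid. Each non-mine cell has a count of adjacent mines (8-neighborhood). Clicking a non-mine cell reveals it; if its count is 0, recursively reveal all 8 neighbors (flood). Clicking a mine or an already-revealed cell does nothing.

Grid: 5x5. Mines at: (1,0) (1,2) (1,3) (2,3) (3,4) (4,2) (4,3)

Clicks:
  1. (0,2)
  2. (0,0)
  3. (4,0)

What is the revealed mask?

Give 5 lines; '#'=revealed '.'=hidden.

Answer: #.#..
.....
##...
##...
##...

Derivation:
Click 1 (0,2) count=2: revealed 1 new [(0,2)] -> total=1
Click 2 (0,0) count=1: revealed 1 new [(0,0)] -> total=2
Click 3 (4,0) count=0: revealed 6 new [(2,0) (2,1) (3,0) (3,1) (4,0) (4,1)] -> total=8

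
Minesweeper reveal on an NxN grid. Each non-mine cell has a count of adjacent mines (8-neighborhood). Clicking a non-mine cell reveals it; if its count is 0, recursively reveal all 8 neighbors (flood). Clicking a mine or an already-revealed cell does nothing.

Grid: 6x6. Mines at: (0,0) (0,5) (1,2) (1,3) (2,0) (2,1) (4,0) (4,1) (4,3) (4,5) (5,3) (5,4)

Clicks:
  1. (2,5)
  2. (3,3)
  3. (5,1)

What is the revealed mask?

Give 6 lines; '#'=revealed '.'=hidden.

Click 1 (2,5) count=0: revealed 6 new [(1,4) (1,5) (2,4) (2,5) (3,4) (3,5)] -> total=6
Click 2 (3,3) count=1: revealed 1 new [(3,3)] -> total=7
Click 3 (5,1) count=2: revealed 1 new [(5,1)] -> total=8

Answer: ......
....##
....##
...###
......
.#....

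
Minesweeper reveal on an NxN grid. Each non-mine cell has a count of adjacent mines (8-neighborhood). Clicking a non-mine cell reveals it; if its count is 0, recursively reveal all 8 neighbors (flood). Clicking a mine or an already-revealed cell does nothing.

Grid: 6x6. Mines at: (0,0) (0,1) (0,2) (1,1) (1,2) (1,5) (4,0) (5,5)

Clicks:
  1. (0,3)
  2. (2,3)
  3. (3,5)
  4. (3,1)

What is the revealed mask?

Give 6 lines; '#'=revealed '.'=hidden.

Answer: ...#..
......
.#####
.#####
.#####
.####.

Derivation:
Click 1 (0,3) count=2: revealed 1 new [(0,3)] -> total=1
Click 2 (2,3) count=1: revealed 1 new [(2,3)] -> total=2
Click 3 (3,5) count=0: revealed 18 new [(2,1) (2,2) (2,4) (2,5) (3,1) (3,2) (3,3) (3,4) (3,5) (4,1) (4,2) (4,3) (4,4) (4,5) (5,1) (5,2) (5,3) (5,4)] -> total=20
Click 4 (3,1) count=1: revealed 0 new [(none)] -> total=20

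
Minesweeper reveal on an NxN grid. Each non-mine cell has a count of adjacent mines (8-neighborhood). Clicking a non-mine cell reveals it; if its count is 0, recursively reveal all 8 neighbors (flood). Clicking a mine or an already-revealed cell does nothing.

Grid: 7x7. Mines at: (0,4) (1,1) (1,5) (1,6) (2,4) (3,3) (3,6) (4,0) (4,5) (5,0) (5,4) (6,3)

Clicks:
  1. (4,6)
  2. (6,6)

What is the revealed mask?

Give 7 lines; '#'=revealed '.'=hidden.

Click 1 (4,6) count=2: revealed 1 new [(4,6)] -> total=1
Click 2 (6,6) count=0: revealed 4 new [(5,5) (5,6) (6,5) (6,6)] -> total=5

Answer: .......
.......
.......
.......
......#
.....##
.....##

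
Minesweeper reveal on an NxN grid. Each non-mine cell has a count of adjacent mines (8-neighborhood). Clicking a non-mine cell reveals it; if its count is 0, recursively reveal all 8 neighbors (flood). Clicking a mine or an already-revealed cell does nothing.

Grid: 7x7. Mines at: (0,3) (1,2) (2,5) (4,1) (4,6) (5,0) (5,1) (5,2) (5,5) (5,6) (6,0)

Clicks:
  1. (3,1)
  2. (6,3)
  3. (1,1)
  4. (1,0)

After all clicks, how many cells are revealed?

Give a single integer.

Answer: 9

Derivation:
Click 1 (3,1) count=1: revealed 1 new [(3,1)] -> total=1
Click 2 (6,3) count=1: revealed 1 new [(6,3)] -> total=2
Click 3 (1,1) count=1: revealed 1 new [(1,1)] -> total=3
Click 4 (1,0) count=0: revealed 6 new [(0,0) (0,1) (1,0) (2,0) (2,1) (3,0)] -> total=9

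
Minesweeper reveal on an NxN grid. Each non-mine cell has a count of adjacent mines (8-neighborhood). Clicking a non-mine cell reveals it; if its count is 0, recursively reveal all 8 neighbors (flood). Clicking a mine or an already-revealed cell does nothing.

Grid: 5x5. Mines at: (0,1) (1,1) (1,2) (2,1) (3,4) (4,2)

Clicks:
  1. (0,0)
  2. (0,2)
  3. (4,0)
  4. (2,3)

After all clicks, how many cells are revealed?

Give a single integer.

Answer: 7

Derivation:
Click 1 (0,0) count=2: revealed 1 new [(0,0)] -> total=1
Click 2 (0,2) count=3: revealed 1 new [(0,2)] -> total=2
Click 3 (4,0) count=0: revealed 4 new [(3,0) (3,1) (4,0) (4,1)] -> total=6
Click 4 (2,3) count=2: revealed 1 new [(2,3)] -> total=7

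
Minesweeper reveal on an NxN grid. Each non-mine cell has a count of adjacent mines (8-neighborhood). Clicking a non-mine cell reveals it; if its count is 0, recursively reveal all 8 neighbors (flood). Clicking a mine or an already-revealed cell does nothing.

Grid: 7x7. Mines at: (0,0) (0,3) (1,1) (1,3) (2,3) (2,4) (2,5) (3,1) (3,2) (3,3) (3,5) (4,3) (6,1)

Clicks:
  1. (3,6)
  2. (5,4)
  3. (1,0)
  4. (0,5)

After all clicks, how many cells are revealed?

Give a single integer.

Answer: 9

Derivation:
Click 1 (3,6) count=2: revealed 1 new [(3,6)] -> total=1
Click 2 (5,4) count=1: revealed 1 new [(5,4)] -> total=2
Click 3 (1,0) count=2: revealed 1 new [(1,0)] -> total=3
Click 4 (0,5) count=0: revealed 6 new [(0,4) (0,5) (0,6) (1,4) (1,5) (1,6)] -> total=9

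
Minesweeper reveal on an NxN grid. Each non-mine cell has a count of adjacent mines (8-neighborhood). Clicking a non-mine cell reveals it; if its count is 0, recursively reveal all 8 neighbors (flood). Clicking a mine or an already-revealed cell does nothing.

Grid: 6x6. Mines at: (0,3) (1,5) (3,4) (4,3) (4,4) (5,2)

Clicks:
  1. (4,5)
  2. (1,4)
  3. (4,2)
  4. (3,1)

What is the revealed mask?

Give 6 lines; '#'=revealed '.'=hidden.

Click 1 (4,5) count=2: revealed 1 new [(4,5)] -> total=1
Click 2 (1,4) count=2: revealed 1 new [(1,4)] -> total=2
Click 3 (4,2) count=2: revealed 1 new [(4,2)] -> total=3
Click 4 (3,1) count=0: revealed 19 new [(0,0) (0,1) (0,2) (1,0) (1,1) (1,2) (1,3) (2,0) (2,1) (2,2) (2,3) (3,0) (3,1) (3,2) (3,3) (4,0) (4,1) (5,0) (5,1)] -> total=22

Answer: ###...
#####.
####..
####..
###..#
##....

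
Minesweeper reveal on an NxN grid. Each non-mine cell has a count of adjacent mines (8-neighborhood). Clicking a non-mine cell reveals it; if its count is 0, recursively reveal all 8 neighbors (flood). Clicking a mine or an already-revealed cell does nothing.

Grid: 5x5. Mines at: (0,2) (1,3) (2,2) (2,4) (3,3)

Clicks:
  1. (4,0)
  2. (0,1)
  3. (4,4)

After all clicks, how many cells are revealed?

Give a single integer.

Click 1 (4,0) count=0: revealed 12 new [(0,0) (0,1) (1,0) (1,1) (2,0) (2,1) (3,0) (3,1) (3,2) (4,0) (4,1) (4,2)] -> total=12
Click 2 (0,1) count=1: revealed 0 new [(none)] -> total=12
Click 3 (4,4) count=1: revealed 1 new [(4,4)] -> total=13

Answer: 13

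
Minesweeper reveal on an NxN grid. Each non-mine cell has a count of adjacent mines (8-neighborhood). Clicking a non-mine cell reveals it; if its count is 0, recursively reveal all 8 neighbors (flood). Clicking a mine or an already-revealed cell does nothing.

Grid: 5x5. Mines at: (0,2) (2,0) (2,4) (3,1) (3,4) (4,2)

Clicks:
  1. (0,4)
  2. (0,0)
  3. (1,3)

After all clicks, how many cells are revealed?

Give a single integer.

Answer: 8

Derivation:
Click 1 (0,4) count=0: revealed 4 new [(0,3) (0,4) (1,3) (1,4)] -> total=4
Click 2 (0,0) count=0: revealed 4 new [(0,0) (0,1) (1,0) (1,1)] -> total=8
Click 3 (1,3) count=2: revealed 0 new [(none)] -> total=8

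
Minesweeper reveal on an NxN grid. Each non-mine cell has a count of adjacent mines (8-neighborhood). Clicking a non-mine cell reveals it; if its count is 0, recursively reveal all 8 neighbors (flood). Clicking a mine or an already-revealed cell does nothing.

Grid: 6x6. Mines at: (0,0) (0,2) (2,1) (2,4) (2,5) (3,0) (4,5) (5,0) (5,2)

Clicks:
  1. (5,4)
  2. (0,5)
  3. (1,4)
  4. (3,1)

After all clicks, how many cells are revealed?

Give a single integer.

Click 1 (5,4) count=1: revealed 1 new [(5,4)] -> total=1
Click 2 (0,5) count=0: revealed 6 new [(0,3) (0,4) (0,5) (1,3) (1,4) (1,5)] -> total=7
Click 3 (1,4) count=2: revealed 0 new [(none)] -> total=7
Click 4 (3,1) count=2: revealed 1 new [(3,1)] -> total=8

Answer: 8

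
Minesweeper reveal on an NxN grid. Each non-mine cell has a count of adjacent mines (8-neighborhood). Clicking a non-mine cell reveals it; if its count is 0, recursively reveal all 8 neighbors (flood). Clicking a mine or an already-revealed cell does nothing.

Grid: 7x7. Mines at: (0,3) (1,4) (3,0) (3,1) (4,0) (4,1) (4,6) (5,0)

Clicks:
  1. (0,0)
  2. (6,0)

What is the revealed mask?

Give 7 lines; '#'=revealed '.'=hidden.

Click 1 (0,0) count=0: revealed 9 new [(0,0) (0,1) (0,2) (1,0) (1,1) (1,2) (2,0) (2,1) (2,2)] -> total=9
Click 2 (6,0) count=1: revealed 1 new [(6,0)] -> total=10

Answer: ###....
###....
###....
.......
.......
.......
#......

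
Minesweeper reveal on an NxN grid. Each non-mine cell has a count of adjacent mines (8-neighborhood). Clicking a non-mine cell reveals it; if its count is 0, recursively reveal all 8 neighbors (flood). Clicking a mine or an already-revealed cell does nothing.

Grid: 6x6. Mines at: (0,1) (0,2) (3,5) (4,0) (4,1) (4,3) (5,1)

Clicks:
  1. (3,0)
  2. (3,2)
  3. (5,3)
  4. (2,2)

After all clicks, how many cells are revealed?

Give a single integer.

Click 1 (3,0) count=2: revealed 1 new [(3,0)] -> total=1
Click 2 (3,2) count=2: revealed 1 new [(3,2)] -> total=2
Click 3 (5,3) count=1: revealed 1 new [(5,3)] -> total=3
Click 4 (2,2) count=0: revealed 18 new [(0,3) (0,4) (0,5) (1,0) (1,1) (1,2) (1,3) (1,4) (1,5) (2,0) (2,1) (2,2) (2,3) (2,4) (2,5) (3,1) (3,3) (3,4)] -> total=21

Answer: 21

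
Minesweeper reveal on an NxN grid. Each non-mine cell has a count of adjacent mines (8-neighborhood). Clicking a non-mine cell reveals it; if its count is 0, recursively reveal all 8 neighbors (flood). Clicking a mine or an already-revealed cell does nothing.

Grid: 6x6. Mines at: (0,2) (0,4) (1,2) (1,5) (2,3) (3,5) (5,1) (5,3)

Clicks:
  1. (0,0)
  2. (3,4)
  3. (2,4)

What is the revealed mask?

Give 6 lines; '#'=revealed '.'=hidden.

Answer: ##....
##....
###.#.
###.#.
###...
......

Derivation:
Click 1 (0,0) count=0: revealed 13 new [(0,0) (0,1) (1,0) (1,1) (2,0) (2,1) (2,2) (3,0) (3,1) (3,2) (4,0) (4,1) (4,2)] -> total=13
Click 2 (3,4) count=2: revealed 1 new [(3,4)] -> total=14
Click 3 (2,4) count=3: revealed 1 new [(2,4)] -> total=15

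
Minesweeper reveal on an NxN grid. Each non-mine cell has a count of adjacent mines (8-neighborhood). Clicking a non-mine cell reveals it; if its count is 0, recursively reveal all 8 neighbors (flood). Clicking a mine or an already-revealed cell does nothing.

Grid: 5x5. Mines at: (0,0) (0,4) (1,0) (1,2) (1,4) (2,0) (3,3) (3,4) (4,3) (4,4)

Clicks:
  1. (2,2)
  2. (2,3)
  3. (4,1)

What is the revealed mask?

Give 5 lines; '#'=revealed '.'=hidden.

Click 1 (2,2) count=2: revealed 1 new [(2,2)] -> total=1
Click 2 (2,3) count=4: revealed 1 new [(2,3)] -> total=2
Click 3 (4,1) count=0: revealed 6 new [(3,0) (3,1) (3,2) (4,0) (4,1) (4,2)] -> total=8

Answer: .....
.....
..##.
###..
###..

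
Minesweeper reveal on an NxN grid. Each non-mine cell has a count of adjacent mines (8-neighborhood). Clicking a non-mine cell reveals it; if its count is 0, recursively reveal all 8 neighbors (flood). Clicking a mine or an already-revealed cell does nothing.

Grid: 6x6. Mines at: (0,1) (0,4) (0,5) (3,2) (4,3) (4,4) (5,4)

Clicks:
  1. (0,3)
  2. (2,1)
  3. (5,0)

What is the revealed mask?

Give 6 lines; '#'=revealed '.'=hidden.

Answer: ...#..
##....
##....
##....
###...
###...

Derivation:
Click 1 (0,3) count=1: revealed 1 new [(0,3)] -> total=1
Click 2 (2,1) count=1: revealed 1 new [(2,1)] -> total=2
Click 3 (5,0) count=0: revealed 11 new [(1,0) (1,1) (2,0) (3,0) (3,1) (4,0) (4,1) (4,2) (5,0) (5,1) (5,2)] -> total=13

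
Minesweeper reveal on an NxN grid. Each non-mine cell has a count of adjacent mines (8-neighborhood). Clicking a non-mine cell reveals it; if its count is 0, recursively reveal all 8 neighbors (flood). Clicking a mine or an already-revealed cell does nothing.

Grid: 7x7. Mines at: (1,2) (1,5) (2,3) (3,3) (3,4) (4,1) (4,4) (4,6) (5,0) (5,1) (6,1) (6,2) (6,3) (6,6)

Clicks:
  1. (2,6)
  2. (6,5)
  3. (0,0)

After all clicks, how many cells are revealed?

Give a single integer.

Answer: 10

Derivation:
Click 1 (2,6) count=1: revealed 1 new [(2,6)] -> total=1
Click 2 (6,5) count=1: revealed 1 new [(6,5)] -> total=2
Click 3 (0,0) count=0: revealed 8 new [(0,0) (0,1) (1,0) (1,1) (2,0) (2,1) (3,0) (3,1)] -> total=10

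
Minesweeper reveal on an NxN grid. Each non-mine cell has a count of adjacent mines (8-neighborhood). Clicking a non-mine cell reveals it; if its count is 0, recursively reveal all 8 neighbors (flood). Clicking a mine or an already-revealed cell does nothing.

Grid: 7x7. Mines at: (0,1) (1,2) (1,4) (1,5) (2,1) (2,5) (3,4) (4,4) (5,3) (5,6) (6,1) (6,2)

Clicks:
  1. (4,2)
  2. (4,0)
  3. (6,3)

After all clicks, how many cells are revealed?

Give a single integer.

Click 1 (4,2) count=1: revealed 1 new [(4,2)] -> total=1
Click 2 (4,0) count=0: revealed 8 new [(3,0) (3,1) (3,2) (4,0) (4,1) (5,0) (5,1) (5,2)] -> total=9
Click 3 (6,3) count=2: revealed 1 new [(6,3)] -> total=10

Answer: 10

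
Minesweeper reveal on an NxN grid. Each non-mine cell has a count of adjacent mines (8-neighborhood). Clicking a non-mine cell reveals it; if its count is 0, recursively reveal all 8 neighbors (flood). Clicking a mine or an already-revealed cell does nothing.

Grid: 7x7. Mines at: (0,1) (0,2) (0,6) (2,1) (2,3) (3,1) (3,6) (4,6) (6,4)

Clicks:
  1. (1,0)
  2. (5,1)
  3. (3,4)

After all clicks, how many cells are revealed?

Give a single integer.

Answer: 21

Derivation:
Click 1 (1,0) count=2: revealed 1 new [(1,0)] -> total=1
Click 2 (5,1) count=0: revealed 20 new [(3,2) (3,3) (3,4) (3,5) (4,0) (4,1) (4,2) (4,3) (4,4) (4,5) (5,0) (5,1) (5,2) (5,3) (5,4) (5,5) (6,0) (6,1) (6,2) (6,3)] -> total=21
Click 3 (3,4) count=1: revealed 0 new [(none)] -> total=21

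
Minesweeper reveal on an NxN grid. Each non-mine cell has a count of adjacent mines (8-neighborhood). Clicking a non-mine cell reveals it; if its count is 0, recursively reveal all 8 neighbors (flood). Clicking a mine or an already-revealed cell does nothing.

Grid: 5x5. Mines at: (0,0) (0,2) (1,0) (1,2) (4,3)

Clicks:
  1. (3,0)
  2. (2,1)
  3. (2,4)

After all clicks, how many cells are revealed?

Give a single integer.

Answer: 17

Derivation:
Click 1 (3,0) count=0: revealed 9 new [(2,0) (2,1) (2,2) (3,0) (3,1) (3,2) (4,0) (4,1) (4,2)] -> total=9
Click 2 (2,1) count=2: revealed 0 new [(none)] -> total=9
Click 3 (2,4) count=0: revealed 8 new [(0,3) (0,4) (1,3) (1,4) (2,3) (2,4) (3,3) (3,4)] -> total=17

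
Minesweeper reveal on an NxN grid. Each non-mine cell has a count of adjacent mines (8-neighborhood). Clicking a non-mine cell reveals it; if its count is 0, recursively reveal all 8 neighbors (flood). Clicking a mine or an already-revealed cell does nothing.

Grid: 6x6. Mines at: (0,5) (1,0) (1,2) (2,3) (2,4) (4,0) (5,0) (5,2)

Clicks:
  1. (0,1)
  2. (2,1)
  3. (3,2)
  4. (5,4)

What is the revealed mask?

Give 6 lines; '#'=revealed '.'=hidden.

Answer: .#....
......
.#....
..####
...###
...###

Derivation:
Click 1 (0,1) count=2: revealed 1 new [(0,1)] -> total=1
Click 2 (2,1) count=2: revealed 1 new [(2,1)] -> total=2
Click 3 (3,2) count=1: revealed 1 new [(3,2)] -> total=3
Click 4 (5,4) count=0: revealed 9 new [(3,3) (3,4) (3,5) (4,3) (4,4) (4,5) (5,3) (5,4) (5,5)] -> total=12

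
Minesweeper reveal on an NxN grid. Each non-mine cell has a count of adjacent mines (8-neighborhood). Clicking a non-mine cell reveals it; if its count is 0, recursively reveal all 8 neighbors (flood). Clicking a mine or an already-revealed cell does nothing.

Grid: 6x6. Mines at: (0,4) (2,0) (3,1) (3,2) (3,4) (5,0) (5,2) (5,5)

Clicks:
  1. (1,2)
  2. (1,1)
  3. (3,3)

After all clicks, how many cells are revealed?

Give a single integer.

Answer: 12

Derivation:
Click 1 (1,2) count=0: revealed 11 new [(0,0) (0,1) (0,2) (0,3) (1,0) (1,1) (1,2) (1,3) (2,1) (2,2) (2,3)] -> total=11
Click 2 (1,1) count=1: revealed 0 new [(none)] -> total=11
Click 3 (3,3) count=2: revealed 1 new [(3,3)] -> total=12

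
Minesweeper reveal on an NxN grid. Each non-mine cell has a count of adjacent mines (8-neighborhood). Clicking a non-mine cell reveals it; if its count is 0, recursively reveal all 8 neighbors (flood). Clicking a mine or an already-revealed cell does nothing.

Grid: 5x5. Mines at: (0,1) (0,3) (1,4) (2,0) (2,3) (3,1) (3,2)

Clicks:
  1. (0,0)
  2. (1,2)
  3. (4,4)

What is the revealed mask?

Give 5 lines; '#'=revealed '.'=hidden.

Click 1 (0,0) count=1: revealed 1 new [(0,0)] -> total=1
Click 2 (1,2) count=3: revealed 1 new [(1,2)] -> total=2
Click 3 (4,4) count=0: revealed 4 new [(3,3) (3,4) (4,3) (4,4)] -> total=6

Answer: #....
..#..
.....
...##
...##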